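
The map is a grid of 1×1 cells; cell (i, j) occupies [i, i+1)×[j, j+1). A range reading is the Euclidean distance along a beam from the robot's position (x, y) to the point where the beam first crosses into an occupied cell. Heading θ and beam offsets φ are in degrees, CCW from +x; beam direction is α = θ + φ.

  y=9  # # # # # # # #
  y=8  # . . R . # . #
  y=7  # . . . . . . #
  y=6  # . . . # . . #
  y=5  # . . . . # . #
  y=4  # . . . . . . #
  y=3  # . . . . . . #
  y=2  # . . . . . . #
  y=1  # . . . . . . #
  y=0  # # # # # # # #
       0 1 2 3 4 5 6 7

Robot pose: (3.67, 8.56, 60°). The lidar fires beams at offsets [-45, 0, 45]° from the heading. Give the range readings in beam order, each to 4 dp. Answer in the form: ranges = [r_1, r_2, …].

beam 1: φ=-45°, α=15°
  direction (0.9659, 0.2588); cell (3,8); t to first gridline: x 0.3416, y 1.7000 (then +1.0353 / +3.8637)
    (4,8) via x @ 0.3416
    (5,8) via x @ 1.3769  # hit
  → r_1 = 1.3769
beam 2: φ=0°, α=60°
  direction (0.5000, 0.8660); cell (3,8); t to first gridline: x 0.6600, y 0.5081 (then +2.0000 / +1.1547)
    (3,9) via y @ 0.5081  # hit
  → r_2 = 0.5081
beam 3: φ=45°, α=105°
  direction (-0.2588, 0.9659); cell (3,8); t to first gridline: x 2.5887, y 0.4555 (then +3.8637 / +1.0353)
    (3,9) via y @ 0.4555  # hit
  → r_3 = 0.4555

ranges = [1.3769, 0.5081, 0.4555]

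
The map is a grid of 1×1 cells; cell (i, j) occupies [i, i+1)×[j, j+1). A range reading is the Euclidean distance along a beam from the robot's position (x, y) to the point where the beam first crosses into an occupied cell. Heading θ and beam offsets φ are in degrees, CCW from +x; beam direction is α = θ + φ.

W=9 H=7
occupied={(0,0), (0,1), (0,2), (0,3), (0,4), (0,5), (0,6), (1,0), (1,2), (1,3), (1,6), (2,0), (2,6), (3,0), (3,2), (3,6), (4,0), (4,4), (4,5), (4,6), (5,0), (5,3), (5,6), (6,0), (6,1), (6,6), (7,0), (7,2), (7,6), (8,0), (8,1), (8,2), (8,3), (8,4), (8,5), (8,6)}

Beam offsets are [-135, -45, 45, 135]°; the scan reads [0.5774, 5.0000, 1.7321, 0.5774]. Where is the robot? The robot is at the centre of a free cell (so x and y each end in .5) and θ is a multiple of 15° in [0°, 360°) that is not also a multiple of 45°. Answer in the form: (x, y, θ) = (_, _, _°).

(x, y, θ) = (5.5, 1.5, 105°)

Enumerate (i+0.5, j+0.5, θ) over the 27 free cells and 16 admissible headings. For each, cast all 4 beams and compare to the given ranges.
  (5.5, 5.5, 75°): beam 1 = 3.0000 ≠ 0.5774 ✗
  (7.5, 5.5, 150°): beam 1 = 0.5176 ≠ 0.5774 ✗
  (3.5, 3.5, 330°): beam 1 = 1.5529 ≠ 0.5774 ✗
  (1.5, 4.5, 240°): beam 1 = 1.5529 ≠ 0.5774 ✗
  …
  (5.5, 1.5, 105°): r_1=0.5774, r_2=5.0000, r_3=1.7321, r_4=0.5774 — all match ✓
No second candidate reproduces the full scan.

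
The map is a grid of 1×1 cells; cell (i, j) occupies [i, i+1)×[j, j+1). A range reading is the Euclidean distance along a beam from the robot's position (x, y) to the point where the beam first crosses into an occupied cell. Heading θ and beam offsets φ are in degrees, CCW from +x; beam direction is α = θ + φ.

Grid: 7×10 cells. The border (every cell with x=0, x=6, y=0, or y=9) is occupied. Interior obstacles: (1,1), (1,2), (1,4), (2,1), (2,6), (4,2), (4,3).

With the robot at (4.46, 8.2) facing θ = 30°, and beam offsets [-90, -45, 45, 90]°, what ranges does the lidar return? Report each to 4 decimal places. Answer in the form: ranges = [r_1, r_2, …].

ranges = [3.0800, 1.5943, 0.8282, 0.9238]

beam 1: φ=-90°, α=300°
  d=(0.5000,-0.8660)  start (4,8)  tX=1.0800 tY=0.2309  stride 1/|dx|=2.0000 1/|dy|=1.1547
    cross y-line → (4,7), t=0.2309
    cross x-line → (5,7), t=1.0800
    cross y-line → (5,6), t=1.3856
    cross y-line → (5,5), t=2.5403
    cross x-line → (6,5), t=3.0800 (wall)
  → r_1 = 3.0800
beam 2: φ=-45°, α=345°
  d=(0.9659,-0.2588)  start (4,8)  tX=0.5590 tY=0.7727  stride 1/|dx|=1.0353 1/|dy|=3.8637
    cross x-line → (5,8), t=0.5590
    cross y-line → (5,7), t=0.7727
    cross x-line → (6,7), t=1.5943 (wall)
  → r_2 = 1.5943
beam 3: φ=45°, α=75°
  d=(0.2588,0.9659)  start (4,8)  tX=2.0864 tY=0.8282  stride 1/|dx|=3.8637 1/|dy|=1.0353
    cross y-line → (4,9), t=0.8282 (wall)
  → r_3 = 0.8282
beam 4: φ=90°, α=120°
  d=(-0.5000,0.8660)  start (4,8)  tX=0.9200 tY=0.9238  stride 1/|dx|=2.0000 1/|dy|=1.1547
    cross x-line → (3,8), t=0.9200
    cross y-line → (3,9), t=0.9238 (wall)
  → r_4 = 0.9238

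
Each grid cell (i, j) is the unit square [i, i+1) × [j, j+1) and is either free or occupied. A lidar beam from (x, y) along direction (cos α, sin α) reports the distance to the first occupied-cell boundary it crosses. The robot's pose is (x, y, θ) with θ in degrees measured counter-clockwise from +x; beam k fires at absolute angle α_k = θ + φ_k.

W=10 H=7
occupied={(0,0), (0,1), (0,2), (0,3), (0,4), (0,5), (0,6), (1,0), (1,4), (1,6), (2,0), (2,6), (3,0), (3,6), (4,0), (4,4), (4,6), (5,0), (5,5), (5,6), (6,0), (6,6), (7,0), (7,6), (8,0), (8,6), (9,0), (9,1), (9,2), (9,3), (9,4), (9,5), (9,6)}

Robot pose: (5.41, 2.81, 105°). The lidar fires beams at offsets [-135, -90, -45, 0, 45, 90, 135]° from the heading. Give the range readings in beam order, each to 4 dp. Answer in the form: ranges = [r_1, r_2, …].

beam 1: φ=-135°, α=330°
  direction (0.8660, -0.5000); cell (5,2); t to first gridline: x 0.6813, y 1.6200 (then +1.1547 / +2.0000)
    (6,2) via x @ 0.6813
    (6,1) via y @ 1.6200
    (7,1) via x @ 1.8360
    (8,1) via x @ 2.9907
    (8,0) via y @ 3.6200  # hit
  → r_1 = 3.6200
beam 2: φ=-90°, α=15°
  direction (0.9659, 0.2588); cell (5,2); t to first gridline: x 0.6108, y 0.7341 (then +1.0353 / +3.8637)
    (6,2) via x @ 0.6108
    (6,3) via y @ 0.7341
    (7,3) via x @ 1.6461
    (8,3) via x @ 2.6814
    (9,3) via x @ 3.7166  # hit
  → r_2 = 3.7166
beam 3: φ=-45°, α=60°
  direction (0.5000, 0.8660); cell (5,2); t to first gridline: x 1.1800, y 0.2194 (then +2.0000 / +1.1547)
    (5,3) via y @ 0.2194
    (6,3) via x @ 1.1800
    (6,4) via y @ 1.3741
    (6,5) via y @ 2.5288
    (7,5) via x @ 3.1800
    (7,6) via y @ 3.6835  # hit
  → r_3 = 3.6835
beam 4: φ=0°, α=105°
  direction (-0.2588, 0.9659); cell (5,2); t to first gridline: x 1.5841, y 0.1967 (then +3.8637 / +1.0353)
    (5,3) via y @ 0.1967
    (5,4) via y @ 1.2320
    (4,4) via x @ 1.5841  # hit
  → r_4 = 1.5841
beam 5: φ=45°, α=150°
  direction (-0.8660, 0.5000); cell (5,2); t to first gridline: x 0.4734, y 0.3800 (then +1.1547 / +2.0000)
    (5,3) via y @ 0.3800
    (4,3) via x @ 0.4734
    (3,3) via x @ 1.6281
    (3,4) via y @ 2.3800
    (2,4) via x @ 2.7828
    (1,4) via x @ 3.9375  # hit
  → r_5 = 3.9375
beam 6: φ=90°, α=195°
  direction (-0.9659, -0.2588); cell (5,2); t to first gridline: x 0.4245, y 3.1296 (then +1.0353 / +3.8637)
    (4,2) via x @ 0.4245
    (3,2) via x @ 1.4597
    (2,2) via x @ 2.4950
    (2,1) via y @ 3.1296
    (1,1) via x @ 3.5303
    (0,1) via x @ 4.5656  # hit
  → r_6 = 4.5656
beam 7: φ=135°, α=240°
  direction (-0.5000, -0.8660); cell (5,2); t to first gridline: x 0.8200, y 0.9353 (then +2.0000 / +1.1547)
    (4,2) via x @ 0.8200
    (4,1) via y @ 0.9353
    (4,0) via y @ 2.0900  # hit
  → r_7 = 2.0900

ranges = [3.6200, 3.7166, 3.6835, 1.5841, 3.9375, 4.5656, 2.0900]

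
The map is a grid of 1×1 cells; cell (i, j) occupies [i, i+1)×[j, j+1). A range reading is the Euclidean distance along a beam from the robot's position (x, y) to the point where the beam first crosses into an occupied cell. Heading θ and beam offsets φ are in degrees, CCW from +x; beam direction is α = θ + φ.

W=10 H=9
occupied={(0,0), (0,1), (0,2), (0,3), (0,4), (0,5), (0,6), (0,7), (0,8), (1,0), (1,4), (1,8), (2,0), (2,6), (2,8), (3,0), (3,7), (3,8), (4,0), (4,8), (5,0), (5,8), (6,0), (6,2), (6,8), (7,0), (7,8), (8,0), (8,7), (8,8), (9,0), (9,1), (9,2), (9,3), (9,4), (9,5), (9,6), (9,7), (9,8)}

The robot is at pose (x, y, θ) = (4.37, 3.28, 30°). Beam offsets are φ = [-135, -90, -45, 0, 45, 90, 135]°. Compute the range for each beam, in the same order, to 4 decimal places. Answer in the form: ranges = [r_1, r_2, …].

ranges = [2.3604, 2.6327, 1.6875, 5.3463, 4.8865, 3.1408, 2.7819]

beam 1: φ=-135°, α=255°
  d=(-0.2588,-0.9659)  start (4,3)  tX=1.4296 tY=0.2899  stride 1/|dx|=3.8637 1/|dy|=1.0353
    cross y-line → (4,2), t=0.2899
    cross y-line → (4,1), t=1.3252
    cross x-line → (3,1), t=1.4296
    cross y-line → (3,0), t=2.3604 (wall)
  → r_1 = 2.3604
beam 2: φ=-90°, α=300°
  d=(0.5000,-0.8660)  start (4,3)  tX=1.2600 tY=0.3233  stride 1/|dx|=2.0000 1/|dy|=1.1547
    cross y-line → (4,2), t=0.3233
    cross x-line → (5,2), t=1.2600
    cross y-line → (5,1), t=1.4780
    cross y-line → (5,0), t=2.6327 (wall)
  → r_2 = 2.6327
beam 3: φ=-45°, α=345°
  d=(0.9659,-0.2588)  start (4,3)  tX=0.6522 tY=1.0818  stride 1/|dx|=1.0353 1/|dy|=3.8637
    cross x-line → (5,3), t=0.6522
    cross y-line → (5,2), t=1.0818
    cross x-line → (6,2), t=1.6875 (wall)
  → r_3 = 1.6875
beam 4: φ=0°, α=30°
  d=(0.8660,0.5000)  start (4,3)  tX=0.7275 tY=1.4400  stride 1/|dx|=1.1547 1/|dy|=2.0000
    cross x-line → (5,3), t=0.7275
    cross y-line → (5,4), t=1.4400
    cross x-line → (6,4), t=1.8822
    cross x-line → (7,4), t=3.0369
    cross y-line → (7,5), t=3.4400
    cross x-line → (8,5), t=4.1916
    cross x-line → (9,5), t=5.3463 (wall)
  → r_4 = 5.3463
beam 5: φ=45°, α=75°
  d=(0.2588,0.9659)  start (4,3)  tX=2.4341 tY=0.7454  stride 1/|dx|=3.8637 1/|dy|=1.0353
    cross y-line → (4,4), t=0.7454
    cross y-line → (4,5), t=1.7807
    cross x-line → (5,5), t=2.4341
    cross y-line → (5,6), t=2.8160
    cross y-line → (5,7), t=3.8512
    cross y-line → (5,8), t=4.8865 (wall)
  → r_5 = 4.8865
beam 6: φ=90°, α=120°
  d=(-0.5000,0.8660)  start (4,3)  tX=0.7400 tY=0.8314  stride 1/|dx|=2.0000 1/|dy|=1.1547
    cross x-line → (3,3), t=0.7400
    cross y-line → (3,4), t=0.8314
    cross y-line → (3,5), t=1.9861
    cross x-line → (2,5), t=2.7400
    cross y-line → (2,6), t=3.1408 (wall)
  → r_6 = 3.1408
beam 7: φ=135°, α=165°
  d=(-0.9659,0.2588)  start (4,3)  tX=0.3831 tY=2.7819  stride 1/|dx|=1.0353 1/|dy|=3.8637
    cross x-line → (3,3), t=0.3831
    cross x-line → (2,3), t=1.4183
    cross x-line → (1,3), t=2.4536
    cross y-line → (1,4), t=2.7819 (wall)
  → r_7 = 2.7819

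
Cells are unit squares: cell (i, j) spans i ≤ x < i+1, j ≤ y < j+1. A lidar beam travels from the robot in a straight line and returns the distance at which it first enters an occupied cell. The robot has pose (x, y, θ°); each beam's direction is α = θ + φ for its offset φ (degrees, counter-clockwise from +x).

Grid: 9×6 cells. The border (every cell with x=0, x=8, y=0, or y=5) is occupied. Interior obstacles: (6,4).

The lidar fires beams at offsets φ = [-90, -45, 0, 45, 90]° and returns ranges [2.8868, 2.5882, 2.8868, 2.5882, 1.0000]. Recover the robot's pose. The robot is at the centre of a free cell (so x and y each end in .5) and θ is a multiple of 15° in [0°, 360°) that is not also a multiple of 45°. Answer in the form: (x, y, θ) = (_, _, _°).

Candidates: 27 free-cell centres × 16 headings = 432 poses. Raycast each; keep the one whose scan matches to 4 dp.
  (2.5, 4.5, 195°): beam 1 = 0.5176 ≠ 2.8868 ✗
  (4.5, 1.5, 60°): beam 1 = 1.0000 ≠ 2.8868 ✗
  (7.5, 3.5, 150°): beam 1 = 1.0000 ≠ 2.8868 ✗
  …
  (5.5, 3.5, 330°): r_1=2.8868, r_2=2.5882, r_3=2.8868, r_4=2.5882, r_5=1.0000 — all match ✓
Only this pose fits every beam.

(x, y, θ) = (5.5, 3.5, 330°)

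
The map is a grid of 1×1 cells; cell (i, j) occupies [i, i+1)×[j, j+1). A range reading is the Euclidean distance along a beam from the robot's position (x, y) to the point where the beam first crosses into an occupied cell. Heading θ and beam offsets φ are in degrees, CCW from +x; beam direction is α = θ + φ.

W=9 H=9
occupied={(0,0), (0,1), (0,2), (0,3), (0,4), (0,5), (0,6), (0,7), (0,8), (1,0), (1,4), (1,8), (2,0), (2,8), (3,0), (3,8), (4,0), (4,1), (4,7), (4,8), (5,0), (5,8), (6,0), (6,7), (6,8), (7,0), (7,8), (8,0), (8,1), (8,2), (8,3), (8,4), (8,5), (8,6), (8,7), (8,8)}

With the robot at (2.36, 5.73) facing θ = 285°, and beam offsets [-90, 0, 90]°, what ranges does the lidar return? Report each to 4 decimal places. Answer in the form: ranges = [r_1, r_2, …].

beam 1: φ=-90°, α=195°
  d=(-0.9659,-0.2588)  start (2,5)  tX=0.3727 tY=2.8205  stride 1/|dx|=1.0353 1/|dy|=3.8637
    cross x-line → (1,5), t=0.3727
    cross x-line → (0,5), t=1.4080 (wall)
  → r_1 = 1.4080
beam 2: φ=0°, α=285°
  d=(0.2588,-0.9659)  start (2,5)  tX=2.4728 tY=0.7558  stride 1/|dx|=3.8637 1/|dy|=1.0353
    cross y-line → (2,4), t=0.7558
    cross y-line → (2,3), t=1.7910
    cross x-line → (3,3), t=2.4728
    cross y-line → (3,2), t=2.8263
    cross y-line → (3,1), t=3.8616
    cross y-line → (3,0), t=4.8969 (wall)
  → r_2 = 4.8969
beam 3: φ=90°, α=15°
  d=(0.9659,0.2588)  start (2,5)  tX=0.6626 tY=1.0432  stride 1/|dx|=1.0353 1/|dy|=3.8637
    cross x-line → (3,5), t=0.6626
    cross y-line → (3,6), t=1.0432
    cross x-line → (4,6), t=1.6979
    cross x-line → (5,6), t=2.7331
    cross x-line → (6,6), t=3.7684
    cross x-line → (7,6), t=4.8037
    cross y-line → (7,7), t=4.9069
    cross x-line → (8,7), t=5.8390 (wall)
  → r_3 = 5.8390

ranges = [1.4080, 4.8969, 5.8390]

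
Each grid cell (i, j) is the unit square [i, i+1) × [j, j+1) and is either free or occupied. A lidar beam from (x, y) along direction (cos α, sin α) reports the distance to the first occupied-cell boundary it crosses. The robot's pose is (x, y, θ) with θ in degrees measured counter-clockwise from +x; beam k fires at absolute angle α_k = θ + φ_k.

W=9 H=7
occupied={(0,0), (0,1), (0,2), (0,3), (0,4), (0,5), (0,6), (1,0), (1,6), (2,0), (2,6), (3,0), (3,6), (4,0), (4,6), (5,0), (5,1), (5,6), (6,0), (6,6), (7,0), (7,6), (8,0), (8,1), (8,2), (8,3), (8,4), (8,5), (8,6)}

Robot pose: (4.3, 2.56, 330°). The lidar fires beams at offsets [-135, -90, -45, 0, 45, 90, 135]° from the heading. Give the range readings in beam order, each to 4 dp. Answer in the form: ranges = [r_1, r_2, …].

ranges = [3.4164, 1.8013, 1.6150, 1.1200, 3.8305, 3.9722, 3.5614]

beam 1: φ=-135°, α=195°
  cosα=-0.9659 sinα=-0.2588 | (4,2) | tMaxX 0.3106 tMaxY 2.1637 | tΔX 1.0353 tΔY 3.8637
    t=0.3106 [x] (3,2)
    t=1.3459 [x] (2,2)
    t=2.1637 [y] (2,1)
    t=2.3811 [x] (1,1)
    t=3.4164 [x] (0,1) — stop
  → r_1 = 3.4164
beam 2: φ=-90°, α=240°
  cosα=-0.5000 sinα=-0.8660 | (4,2) | tMaxX 0.6000 tMaxY 0.6466 | tΔX 2.0000 tΔY 1.1547
    t=0.6000 [x] (3,2)
    t=0.6466 [y] (3,1)
    t=1.8013 [y] (3,0) — stop
  → r_2 = 1.8013
beam 3: φ=-45°, α=285°
  cosα=0.2588 sinα=-0.9659 | (4,2) | tMaxX 2.7046 tMaxY 0.5798 | tΔX 3.8637 tΔY 1.0353
    t=0.5798 [y] (4,1)
    t=1.6150 [y] (4,0) — stop
  → r_3 = 1.6150
beam 4: φ=0°, α=330°
  cosα=0.8660 sinα=-0.5000 | (4,2) | tMaxX 0.8083 tMaxY 1.1200 | tΔX 1.1547 tΔY 2.0000
    t=0.8083 [x] (5,2)
    t=1.1200 [y] (5,1) — stop
  → r_4 = 1.1200
beam 5: φ=45°, α=15°
  cosα=0.9659 sinα=0.2588 | (4,2) | tMaxX 0.7247 tMaxY 1.7000 | tΔX 1.0353 tΔY 3.8637
    t=0.7247 [x] (5,2)
    t=1.7000 [y] (5,3)
    t=1.7600 [x] (6,3)
    t=2.7952 [x] (7,3)
    t=3.8305 [x] (8,3) — stop
  → r_5 = 3.8305
beam 6: φ=90°, α=60°
  cosα=0.5000 sinα=0.8660 | (4,2) | tMaxX 1.4000 tMaxY 0.5081 | tΔX 2.0000 tΔY 1.1547
    t=0.5081 [y] (4,3)
    t=1.4000 [x] (5,3)
    t=1.6628 [y] (5,4)
    t=2.8175 [y] (5,5)
    t=3.4000 [x] (6,5)
    t=3.9722 [y] (6,6) — stop
  → r_6 = 3.9722
beam 7: φ=135°, α=105°
  cosα=-0.2588 sinα=0.9659 | (4,2) | tMaxX 1.1591 tMaxY 0.4555 | tΔX 3.8637 tΔY 1.0353
    t=0.4555 [y] (4,3)
    t=1.1591 [x] (3,3)
    t=1.4908 [y] (3,4)
    t=2.5261 [y] (3,5)
    t=3.5614 [y] (3,6) — stop
  → r_7 = 3.5614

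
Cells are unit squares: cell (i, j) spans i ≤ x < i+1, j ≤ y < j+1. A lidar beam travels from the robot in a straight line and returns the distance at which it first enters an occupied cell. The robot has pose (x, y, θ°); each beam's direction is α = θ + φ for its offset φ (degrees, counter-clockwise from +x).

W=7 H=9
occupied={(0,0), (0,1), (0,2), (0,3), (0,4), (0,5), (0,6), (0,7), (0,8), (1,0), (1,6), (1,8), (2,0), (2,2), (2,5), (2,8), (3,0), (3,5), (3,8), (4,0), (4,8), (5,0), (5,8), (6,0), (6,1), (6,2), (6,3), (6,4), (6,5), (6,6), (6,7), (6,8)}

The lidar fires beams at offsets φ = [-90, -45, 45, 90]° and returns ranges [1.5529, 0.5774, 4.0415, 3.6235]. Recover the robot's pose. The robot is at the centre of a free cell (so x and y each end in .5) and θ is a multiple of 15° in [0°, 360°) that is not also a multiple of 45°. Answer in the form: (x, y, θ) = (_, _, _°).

Enumerate (i+0.5, j+0.5, θ) over the 31 free cells and 16 admissible headings. For each, cast all 4 beams and compare to the given ranges.
  (2.5, 1.5, 15°): beam 1 = 0.5176 ≠ 1.5529 ✗
  (1.5, 4.5, 330°): beam 1 = 1.0000 ≠ 1.5529 ✗
  (2.5, 7.5, 105°): beam 1 = 1.9319 ≠ 1.5529 ✗
  (3.5, 2.5, 120°): beam 1 = 2.8868 ≠ 1.5529 ✗
  …
  (2.5, 3.5, 285°): r_1=1.5529, r_2=0.5774, r_3=4.0415, r_4=3.6235 — all match ✓
Only this pose fits every beam.

(x, y, θ) = (2.5, 3.5, 285°)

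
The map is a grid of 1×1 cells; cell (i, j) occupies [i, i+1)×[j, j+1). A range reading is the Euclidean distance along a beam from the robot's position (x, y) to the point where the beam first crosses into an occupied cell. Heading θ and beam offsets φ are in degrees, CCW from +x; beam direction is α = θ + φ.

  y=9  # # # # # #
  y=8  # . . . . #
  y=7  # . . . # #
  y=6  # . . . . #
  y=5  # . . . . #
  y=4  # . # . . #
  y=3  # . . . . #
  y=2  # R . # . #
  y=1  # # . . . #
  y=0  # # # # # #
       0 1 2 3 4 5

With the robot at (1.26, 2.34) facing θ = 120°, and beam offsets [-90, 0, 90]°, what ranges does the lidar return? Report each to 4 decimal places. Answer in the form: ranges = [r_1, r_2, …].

beam 1: φ=-90°, α=30°
  d=(0.8660,0.5000)  start (1,2)  tX=0.8545 tY=1.3200  stride 1/|dx|=1.1547 1/|dy|=2.0000
    cross x-line → (2,2), t=0.8545
    cross y-line → (2,3), t=1.3200
    cross x-line → (3,3), t=2.0092
    cross x-line → (4,3), t=3.1639
    cross y-line → (4,4), t=3.3200
    cross x-line → (5,4), t=4.3186 (wall)
  → r_1 = 4.3186
beam 2: φ=0°, α=120°
  d=(-0.5000,0.8660)  start (1,2)  tX=0.5200 tY=0.7621  stride 1/|dx|=2.0000 1/|dy|=1.1547
    cross x-line → (0,2), t=0.5200 (wall)
  → r_2 = 0.5200
beam 3: φ=90°, α=210°
  d=(-0.8660,-0.5000)  start (1,2)  tX=0.3002 tY=0.6800  stride 1/|dx|=1.1547 1/|dy|=2.0000
    cross x-line → (0,2), t=0.3002 (wall)
  → r_3 = 0.3002

ranges = [4.3186, 0.5200, 0.3002]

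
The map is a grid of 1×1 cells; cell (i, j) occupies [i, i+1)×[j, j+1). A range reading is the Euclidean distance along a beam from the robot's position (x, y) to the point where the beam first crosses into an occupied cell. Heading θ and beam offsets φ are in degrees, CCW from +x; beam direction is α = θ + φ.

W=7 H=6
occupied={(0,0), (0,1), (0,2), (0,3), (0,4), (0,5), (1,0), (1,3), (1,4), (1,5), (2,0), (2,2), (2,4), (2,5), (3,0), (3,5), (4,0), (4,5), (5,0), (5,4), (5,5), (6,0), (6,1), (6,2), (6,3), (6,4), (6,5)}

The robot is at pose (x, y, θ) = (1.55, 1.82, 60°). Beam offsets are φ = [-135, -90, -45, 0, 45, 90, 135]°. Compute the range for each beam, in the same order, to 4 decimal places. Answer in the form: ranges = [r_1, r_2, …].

ranges = [0.8489, 1.6400, 0.6955, 0.9000, 1.2216, 0.6351, 0.5694]

beam 1: φ=-135°, α=285°
  dir = (cos 285°, sin 285°) = (0.2588, -0.9659); from cell (1,1)
  next x-line at t=1.7387, next y-line at t=0.8489; Δt_x=3.8637, Δt_y=1.0353
    y: enter (1,0) at t=0.8489 ← occupied
  → r_1 = 0.8489
beam 2: φ=-90°, α=330°
  dir = (cos 330°, sin 330°) = (0.8660, -0.5000); from cell (1,1)
  next x-line at t=0.5196, next y-line at t=1.6400; Δt_x=1.1547, Δt_y=2.0000
    x: enter (2,1) at t=0.5196
    y: enter (2,0) at t=1.6400 ← occupied
  → r_2 = 1.6400
beam 3: φ=-45°, α=15°
  dir = (cos 15°, sin 15°) = (0.9659, 0.2588); from cell (1,1)
  next x-line at t=0.4659, next y-line at t=0.6955; Δt_x=1.0353, Δt_y=3.8637
    x: enter (2,1) at t=0.4659
    y: enter (2,2) at t=0.6955 ← occupied
  → r_3 = 0.6955
beam 4: φ=0°, α=60°
  dir = (cos 60°, sin 60°) = (0.5000, 0.8660); from cell (1,1)
  next x-line at t=0.9000, next y-line at t=0.2078; Δt_x=2.0000, Δt_y=1.1547
    y: enter (1,2) at t=0.2078
    x: enter (2,2) at t=0.9000 ← occupied
  → r_4 = 0.9000
beam 5: φ=45°, α=105°
  dir = (cos 105°, sin 105°) = (-0.2588, 0.9659); from cell (1,1)
  next x-line at t=2.1250, next y-line at t=0.1863; Δt_x=3.8637, Δt_y=1.0353
    y: enter (1,2) at t=0.1863
    y: enter (1,3) at t=1.2216 ← occupied
  → r_5 = 1.2216
beam 6: φ=90°, α=150°
  dir = (cos 150°, sin 150°) = (-0.8660, 0.5000); from cell (1,1)
  next x-line at t=0.6351, next y-line at t=0.3600; Δt_x=1.1547, Δt_y=2.0000
    y: enter (1,2) at t=0.3600
    x: enter (0,2) at t=0.6351 ← occupied
  → r_6 = 0.6351
beam 7: φ=135°, α=195°
  dir = (cos 195°, sin 195°) = (-0.9659, -0.2588); from cell (1,1)
  next x-line at t=0.5694, next y-line at t=3.1682; Δt_x=1.0353, Δt_y=3.8637
    x: enter (0,1) at t=0.5694 ← occupied
  → r_7 = 0.5694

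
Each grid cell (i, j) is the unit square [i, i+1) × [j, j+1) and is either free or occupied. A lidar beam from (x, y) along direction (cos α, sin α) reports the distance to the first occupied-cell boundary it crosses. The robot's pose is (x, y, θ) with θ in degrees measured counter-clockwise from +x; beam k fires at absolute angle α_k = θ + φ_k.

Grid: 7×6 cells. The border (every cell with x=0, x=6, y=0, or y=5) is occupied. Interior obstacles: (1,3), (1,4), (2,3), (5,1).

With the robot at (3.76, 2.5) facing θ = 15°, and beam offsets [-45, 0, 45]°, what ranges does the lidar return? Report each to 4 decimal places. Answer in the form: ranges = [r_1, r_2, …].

beam 1: φ=-45°, α=330°
  direction (0.8660, -0.5000); cell (3,2); t to first gridline: x 0.2771, y 1.0000 (then +1.1547 / +2.0000)
    (4,2) via x @ 0.2771
    (4,1) via y @ 1.0000
    (5,1) via x @ 1.4318  # hit
  → r_1 = 1.4318
beam 2: φ=0°, α=15°
  direction (0.9659, 0.2588); cell (3,2); t to first gridline: x 0.2485, y 1.9319 (then +1.0353 / +3.8637)
    (4,2) via x @ 0.2485
    (5,2) via x @ 1.2837
    (5,3) via y @ 1.9319
    (6,3) via x @ 2.3190  # hit
  → r_2 = 2.3190
beam 3: φ=45°, α=60°
  direction (0.5000, 0.8660); cell (3,2); t to first gridline: x 0.4800, y 0.5774 (then +2.0000 / +1.1547)
    (4,2) via x @ 0.4800
    (4,3) via y @ 0.5774
    (4,4) via y @ 1.7321
    (5,4) via x @ 2.4800
    (5,5) via y @ 2.8868  # hit
  → r_3 = 2.8868

ranges = [1.4318, 2.3190, 2.8868]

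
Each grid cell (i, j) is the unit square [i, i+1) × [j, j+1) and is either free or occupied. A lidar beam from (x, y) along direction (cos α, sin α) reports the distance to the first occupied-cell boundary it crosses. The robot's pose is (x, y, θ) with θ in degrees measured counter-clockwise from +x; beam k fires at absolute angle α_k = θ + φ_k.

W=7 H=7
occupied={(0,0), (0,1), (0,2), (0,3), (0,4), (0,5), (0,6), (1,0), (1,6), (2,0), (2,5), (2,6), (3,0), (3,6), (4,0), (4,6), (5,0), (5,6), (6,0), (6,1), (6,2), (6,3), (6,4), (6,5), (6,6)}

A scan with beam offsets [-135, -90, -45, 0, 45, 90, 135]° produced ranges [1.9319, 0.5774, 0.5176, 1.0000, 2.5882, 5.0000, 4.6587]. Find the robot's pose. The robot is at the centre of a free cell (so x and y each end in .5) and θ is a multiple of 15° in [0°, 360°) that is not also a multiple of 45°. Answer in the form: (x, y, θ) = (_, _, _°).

(x, y, θ) = (1.5, 3.5, 240°)

Enumerate (i+0.5, j+0.5, θ) over the 24 free cells and 16 admissible headings. For each, cast all 7 beams and compare to the given ranges.
  (5.5, 5.5, 210°): beam 1 = 0.5176 ≠ 1.9319 ✗
  (1.5, 2.5, 150°): beam 1 = 4.6587 ≠ 1.9319 ✗
  (3.5, 1.5, 195°): beam 1 = 5.0000 ≠ 1.9319 ✗
  …
  (1.5, 3.5, 240°): r_1=1.9319, r_2=0.5774, r_3=0.5176, r_4=1.0000, r_5=2.5882, r_6=5.0000, r_7=4.6587 — all match ✓
Unique over the lattice → pose = (1.5, 3.5, 240°).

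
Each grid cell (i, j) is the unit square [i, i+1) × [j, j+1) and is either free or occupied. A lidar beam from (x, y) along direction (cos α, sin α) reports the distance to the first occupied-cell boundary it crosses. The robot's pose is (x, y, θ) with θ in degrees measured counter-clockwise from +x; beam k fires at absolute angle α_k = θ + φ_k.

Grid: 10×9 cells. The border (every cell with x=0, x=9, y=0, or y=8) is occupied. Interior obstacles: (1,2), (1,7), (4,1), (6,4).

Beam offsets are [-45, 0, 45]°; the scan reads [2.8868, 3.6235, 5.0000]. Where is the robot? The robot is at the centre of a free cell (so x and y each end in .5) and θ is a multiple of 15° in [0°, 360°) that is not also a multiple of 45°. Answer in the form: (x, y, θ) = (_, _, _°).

(x, y, θ) = (4.5, 6.5, 195°)

Enumerate (i+0.5, j+0.5, θ) over the 52 free cells and 16 admissible headings. For each, cast all 3 beams and compare to the given ranges.
  (8.5, 4.5, 345°): beam 1 = 1.0000 ≠ 2.8868 ✗
  (2.5, 4.5, 345°): beam 1 = 3.0000 ≠ 2.8868 ✗
  (5.5, 6.5, 210°): beam 1 = 3.6235 ≠ 2.8868 ✗
  (8.5, 4.5, 30°): beam 1 = 0.5176 ≠ 2.8868 ✗
  …
  (4.5, 6.5, 195°): r_1=2.8868, r_2=3.6235, r_3=5.0000 — all match ✓
Unique over the lattice → pose = (4.5, 6.5, 195°).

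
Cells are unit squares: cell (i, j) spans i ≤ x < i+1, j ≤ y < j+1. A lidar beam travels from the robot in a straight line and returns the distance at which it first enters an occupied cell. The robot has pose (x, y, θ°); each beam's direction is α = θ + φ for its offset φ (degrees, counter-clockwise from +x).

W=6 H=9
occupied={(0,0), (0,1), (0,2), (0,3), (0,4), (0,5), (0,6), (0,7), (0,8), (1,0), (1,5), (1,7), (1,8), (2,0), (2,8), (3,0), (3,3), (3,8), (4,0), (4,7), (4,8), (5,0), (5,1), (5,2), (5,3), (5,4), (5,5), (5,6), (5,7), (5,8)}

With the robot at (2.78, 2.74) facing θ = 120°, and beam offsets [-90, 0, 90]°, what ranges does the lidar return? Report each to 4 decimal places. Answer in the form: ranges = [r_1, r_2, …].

ranges = [0.5200, 2.6096, 2.0554]

beam 1: φ=-90°, α=30°
  d=(0.8660,0.5000)  start (2,2)  tX=0.2540 tY=0.5200  stride 1/|dx|=1.1547 1/|dy|=2.0000
    cross x-line → (3,2), t=0.2540
    cross y-line → (3,3), t=0.5200 (wall)
  → r_1 = 0.5200
beam 2: φ=0°, α=120°
  d=(-0.5000,0.8660)  start (2,2)  tX=1.5600 tY=0.3002  stride 1/|dx|=2.0000 1/|dy|=1.1547
    cross y-line → (2,3), t=0.3002
    cross y-line → (2,4), t=1.4549
    cross x-line → (1,4), t=1.5600
    cross y-line → (1,5), t=2.6096 (wall)
  → r_2 = 2.6096
beam 3: φ=90°, α=210°
  d=(-0.8660,-0.5000)  start (2,2)  tX=0.9007 tY=1.4800  stride 1/|dx|=1.1547 1/|dy|=2.0000
    cross x-line → (1,2), t=0.9007
    cross y-line → (1,1), t=1.4800
    cross x-line → (0,1), t=2.0554 (wall)
  → r_3 = 2.0554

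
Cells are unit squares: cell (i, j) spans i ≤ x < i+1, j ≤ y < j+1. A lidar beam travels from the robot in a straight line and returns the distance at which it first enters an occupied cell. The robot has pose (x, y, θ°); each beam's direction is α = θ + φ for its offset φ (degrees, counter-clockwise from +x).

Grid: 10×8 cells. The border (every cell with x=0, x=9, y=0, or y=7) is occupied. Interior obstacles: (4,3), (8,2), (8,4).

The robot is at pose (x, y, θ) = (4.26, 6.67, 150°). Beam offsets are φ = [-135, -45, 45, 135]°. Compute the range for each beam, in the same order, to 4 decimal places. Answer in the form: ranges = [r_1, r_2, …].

beam 1: φ=-135°, α=15°
  direction (0.9659, 0.2588); cell (4,6); t to first gridline: x 0.7661, y 1.2750 (then +1.0353 / +3.8637)
    (5,6) via x @ 0.7661
    (5,7) via y @ 1.2750  # hit
  → r_1 = 1.2750
beam 2: φ=-45°, α=105°
  direction (-0.2588, 0.9659); cell (4,6); t to first gridline: x 1.0046, y 0.3416 (then +3.8637 / +1.0353)
    (4,7) via y @ 0.3416  # hit
  → r_2 = 0.3416
beam 3: φ=45°, α=195°
  direction (-0.9659, -0.2588); cell (4,6); t to first gridline: x 0.2692, y 2.5887 (then +1.0353 / +3.8637)
    (3,6) via x @ 0.2692
    (2,6) via x @ 1.3044
    (1,6) via x @ 2.3397
    (1,5) via y @ 2.5887
    (0,5) via x @ 3.3750  # hit
  → r_3 = 3.3750
beam 4: φ=135°, α=285°
  direction (0.2588, -0.9659); cell (4,6); t to first gridline: x 2.8591, y 0.6936 (then +3.8637 / +1.0353)
    (4,5) via y @ 0.6936
    (4,4) via y @ 1.7289
    (4,3) via y @ 2.7642  # hit
  → r_4 = 2.7642

ranges = [1.2750, 0.3416, 3.3750, 2.7642]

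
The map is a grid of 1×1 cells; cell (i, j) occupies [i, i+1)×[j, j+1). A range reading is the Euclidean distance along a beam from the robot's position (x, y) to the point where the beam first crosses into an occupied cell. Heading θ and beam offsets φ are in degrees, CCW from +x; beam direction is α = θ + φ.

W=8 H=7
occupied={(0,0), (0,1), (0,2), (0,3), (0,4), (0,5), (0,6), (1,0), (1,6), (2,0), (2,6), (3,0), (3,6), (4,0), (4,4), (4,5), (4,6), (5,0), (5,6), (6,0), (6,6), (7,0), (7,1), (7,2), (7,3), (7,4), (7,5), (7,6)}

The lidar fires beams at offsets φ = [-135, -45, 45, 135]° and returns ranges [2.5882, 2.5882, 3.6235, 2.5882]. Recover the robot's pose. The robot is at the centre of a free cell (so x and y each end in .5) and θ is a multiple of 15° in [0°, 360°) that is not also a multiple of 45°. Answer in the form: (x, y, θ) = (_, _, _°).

Enumerate (i+0.5, j+0.5, θ) over the 28 free cells and 16 admissible headings. For each, cast all 4 beams and compare to the given ranges.
  (5.5, 1.5, 195°): beam 1 = 3.0000 ≠ 2.5882 ✗
  (1.5, 1.5, 15°): beam 1 = 0.5774 ≠ 2.5882 ✗
  (2.5, 1.5, 15°): beam 1 = 0.5774 ≠ 2.5882 ✗
  (1.5, 4.5, 75°): beam 1 = 4.0415 ≠ 2.5882 ✗
  …
  (3.5, 3.5, 330°): r_1=2.5882, r_2=2.5882, r_3=3.6235, r_4=2.5882 — all match ✓
Unique over the lattice → pose = (3.5, 3.5, 330°).

(x, y, θ) = (3.5, 3.5, 330°)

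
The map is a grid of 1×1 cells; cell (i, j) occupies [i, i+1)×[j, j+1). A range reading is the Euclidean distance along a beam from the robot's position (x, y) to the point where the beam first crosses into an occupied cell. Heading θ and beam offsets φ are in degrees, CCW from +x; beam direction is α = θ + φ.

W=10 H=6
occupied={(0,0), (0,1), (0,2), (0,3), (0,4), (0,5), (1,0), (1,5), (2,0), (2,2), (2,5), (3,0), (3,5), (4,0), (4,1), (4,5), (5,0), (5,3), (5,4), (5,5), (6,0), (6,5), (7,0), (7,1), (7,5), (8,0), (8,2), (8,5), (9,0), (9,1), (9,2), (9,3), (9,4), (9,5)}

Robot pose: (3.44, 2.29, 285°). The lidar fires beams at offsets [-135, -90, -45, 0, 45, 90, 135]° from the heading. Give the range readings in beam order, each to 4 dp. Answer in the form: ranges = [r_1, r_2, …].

beam 1: φ=-135°, α=150°
  d=(-0.8660,0.5000)  start (3,2)  tX=0.5081 tY=1.4200  stride 1/|dx|=1.1547 1/|dy|=2.0000
    cross x-line → (2,2), t=0.5081 (wall)
  → r_1 = 0.5081
beam 2: φ=-90°, α=195°
  d=(-0.9659,-0.2588)  start (3,2)  tX=0.4555 tY=1.1205  stride 1/|dx|=1.0353 1/|dy|=3.8637
    cross x-line → (2,2), t=0.4555 (wall)
  → r_2 = 0.4555
beam 3: φ=-45°, α=240°
  d=(-0.5000,-0.8660)  start (3,2)  tX=0.8800 tY=0.3349  stride 1/|dx|=2.0000 1/|dy|=1.1547
    cross y-line → (3,1), t=0.3349
    cross x-line → (2,1), t=0.8800
    cross y-line → (2,0), t=1.4896 (wall)
  → r_3 = 1.4896
beam 4: φ=0°, α=285°
  d=(0.2588,-0.9659)  start (3,2)  tX=2.1637 tY=0.3002  stride 1/|dx|=3.8637 1/|dy|=1.0353
    cross y-line → (3,1), t=0.3002
    cross y-line → (3,0), t=1.3355 (wall)
  → r_4 = 1.3355
beam 5: φ=45°, α=330°
  d=(0.8660,-0.5000)  start (3,2)  tX=0.6466 tY=0.5800  stride 1/|dx|=1.1547 1/|dy|=2.0000
    cross y-line → (3,1), t=0.5800
    cross x-line → (4,1), t=0.6466 (wall)
  → r_5 = 0.6466
beam 6: φ=90°, α=15°
  d=(0.9659,0.2588)  start (3,2)  tX=0.5798 tY=2.7432  stride 1/|dx|=1.0353 1/|dy|=3.8637
    cross x-line → (4,2), t=0.5798
    cross x-line → (5,2), t=1.6150
    cross x-line → (6,2), t=2.6503
    cross y-line → (6,3), t=2.7432
    cross x-line → (7,3), t=3.6856
    cross x-line → (8,3), t=4.7209
    cross x-line → (9,3), t=5.7561 (wall)
  → r_6 = 5.7561
beam 7: φ=135°, α=60°
  d=(0.5000,0.8660)  start (3,2)  tX=1.1200 tY=0.8198  stride 1/|dx|=2.0000 1/|dy|=1.1547
    cross y-line → (3,3), t=0.8198
    cross x-line → (4,3), t=1.1200
    cross y-line → (4,4), t=1.9745
    cross x-line → (5,4), t=3.1200 (wall)
  → r_7 = 3.1200

ranges = [0.5081, 0.4555, 1.4896, 1.3355, 0.6466, 5.7561, 3.1200]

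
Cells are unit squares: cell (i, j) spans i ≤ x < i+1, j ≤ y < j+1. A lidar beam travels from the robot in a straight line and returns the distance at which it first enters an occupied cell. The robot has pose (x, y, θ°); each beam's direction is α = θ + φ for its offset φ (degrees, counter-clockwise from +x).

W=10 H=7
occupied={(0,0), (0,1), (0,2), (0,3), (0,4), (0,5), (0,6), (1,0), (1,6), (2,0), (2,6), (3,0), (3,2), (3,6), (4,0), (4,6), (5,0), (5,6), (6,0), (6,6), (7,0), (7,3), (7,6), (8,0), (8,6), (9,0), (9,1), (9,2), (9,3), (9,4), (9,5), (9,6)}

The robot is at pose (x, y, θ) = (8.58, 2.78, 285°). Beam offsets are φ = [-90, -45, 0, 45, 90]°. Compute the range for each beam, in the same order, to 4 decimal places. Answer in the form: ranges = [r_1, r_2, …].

beam 1: φ=-90°, α=195°
  d=(-0.9659,-0.2588)  start (8,2)  tX=0.6005 tY=3.0137  stride 1/|dx|=1.0353 1/|dy|=3.8637
    cross x-line → (7,2), t=0.6005
    cross x-line → (6,2), t=1.6357
    cross x-line → (5,2), t=2.6710
    cross y-line → (5,1), t=3.0137
    cross x-line → (4,1), t=3.7063
    cross x-line → (3,1), t=4.7416
    cross x-line → (2,1), t=5.7768
    cross x-line → (1,1), t=6.8121
    cross y-line → (1,0), t=6.8774 (wall)
  → r_1 = 6.8774
beam 2: φ=-45°, α=240°
  d=(-0.5000,-0.8660)  start (8,2)  tX=1.1600 tY=0.9007  stride 1/|dx|=2.0000 1/|dy|=1.1547
    cross y-line → (8,1), t=0.9007
    cross x-line → (7,1), t=1.1600
    cross y-line → (7,0), t=2.0554 (wall)
  → r_2 = 2.0554
beam 3: φ=0°, α=285°
  d=(0.2588,-0.9659)  start (8,2)  tX=1.6228 tY=0.8075  stride 1/|dx|=3.8637 1/|dy|=1.0353
    cross y-line → (8,1), t=0.8075
    cross x-line → (9,1), t=1.6228 (wall)
  → r_3 = 1.6228
beam 4: φ=45°, α=330°
  d=(0.8660,-0.5000)  start (8,2)  tX=0.4850 tY=1.5600  stride 1/|dx|=1.1547 1/|dy|=2.0000
    cross x-line → (9,2), t=0.4850 (wall)
  → r_4 = 0.4850
beam 5: φ=90°, α=15°
  d=(0.9659,0.2588)  start (8,2)  tX=0.4348 tY=0.8500  stride 1/|dx|=1.0353 1/|dy|=3.8637
    cross x-line → (9,2), t=0.4348 (wall)
  → r_5 = 0.4348

ranges = [6.8774, 2.0554, 1.6228, 0.4850, 0.4348]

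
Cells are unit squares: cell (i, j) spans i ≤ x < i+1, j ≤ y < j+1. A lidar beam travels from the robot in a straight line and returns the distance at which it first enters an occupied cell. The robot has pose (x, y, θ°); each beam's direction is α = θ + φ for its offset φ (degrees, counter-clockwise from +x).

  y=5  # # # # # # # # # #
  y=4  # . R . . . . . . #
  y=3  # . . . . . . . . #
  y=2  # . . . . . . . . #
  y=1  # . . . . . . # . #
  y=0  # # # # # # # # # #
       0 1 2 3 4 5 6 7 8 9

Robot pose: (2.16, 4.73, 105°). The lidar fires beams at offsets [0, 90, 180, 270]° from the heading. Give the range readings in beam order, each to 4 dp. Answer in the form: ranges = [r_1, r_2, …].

beam 1: φ=0°, α=105°
  dir = (cos 105°, sin 105°) = (-0.2588, 0.9659); from cell (2,4)
  next x-line at t=0.6182, next y-line at t=0.2795; Δt_x=3.8637, Δt_y=1.0353
    y: enter (2,5) at t=0.2795 ← occupied
  → r_1 = 0.2795
beam 2: φ=90°, α=195°
  dir = (cos 195°, sin 195°) = (-0.9659, -0.2588); from cell (2,4)
  next x-line at t=0.1656, next y-line at t=2.8205; Δt_x=1.0353, Δt_y=3.8637
    x: enter (1,4) at t=0.1656
    x: enter (0,4) at t=1.2009 ← occupied
  → r_2 = 1.2009
beam 3: φ=180°, α=285°
  dir = (cos 285°, sin 285°) = (0.2588, -0.9659); from cell (2,4)
  next x-line at t=3.2455, next y-line at t=0.7558; Δt_x=3.8637, Δt_y=1.0353
    y: enter (2,3) at t=0.7558
    y: enter (2,2) at t=1.7910
    y: enter (2,1) at t=2.8263
    x: enter (3,1) at t=3.2455
    y: enter (3,0) at t=3.8616 ← occupied
  → r_3 = 3.8616
beam 4: φ=270°, α=15°
  dir = (cos 15°, sin 15°) = (0.9659, 0.2588); from cell (2,4)
  next x-line at t=0.8696, next y-line at t=1.0432; Δt_x=1.0353, Δt_y=3.8637
    x: enter (3,4) at t=0.8696
    y: enter (3,5) at t=1.0432 ← occupied
  → r_4 = 1.0432

ranges = [0.2795, 1.2009, 3.8616, 1.0432]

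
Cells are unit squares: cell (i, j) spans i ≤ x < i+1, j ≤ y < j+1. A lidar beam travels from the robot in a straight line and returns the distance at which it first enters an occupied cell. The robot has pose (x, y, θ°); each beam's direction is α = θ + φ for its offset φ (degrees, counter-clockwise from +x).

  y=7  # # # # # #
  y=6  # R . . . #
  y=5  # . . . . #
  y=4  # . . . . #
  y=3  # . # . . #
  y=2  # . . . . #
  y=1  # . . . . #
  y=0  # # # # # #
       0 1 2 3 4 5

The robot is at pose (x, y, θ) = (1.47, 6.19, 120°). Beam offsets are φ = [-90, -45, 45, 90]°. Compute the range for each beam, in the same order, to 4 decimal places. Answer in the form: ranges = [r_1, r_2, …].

beam 1: φ=-90°, α=30°
  cosα=0.8660 sinα=0.5000 | (1,6) | tMaxX 0.6120 tMaxY 1.6200 | tΔX 1.1547 tΔY 2.0000
    t=0.6120 [x] (2,6)
    t=1.6200 [y] (2,7) — stop
  → r_1 = 1.6200
beam 2: φ=-45°, α=75°
  cosα=0.2588 sinα=0.9659 | (1,6) | tMaxX 2.0478 tMaxY 0.8386 | tΔX 3.8637 tΔY 1.0353
    t=0.8386 [y] (1,7) — stop
  → r_2 = 0.8386
beam 3: φ=45°, α=165°
  cosα=-0.9659 sinα=0.2588 | (1,6) | tMaxX 0.4866 tMaxY 3.1296 | tΔX 1.0353 tΔY 3.8637
    t=0.4866 [x] (0,6) — stop
  → r_3 = 0.4866
beam 4: φ=90°, α=210°
  cosα=-0.8660 sinα=-0.5000 | (1,6) | tMaxX 0.5427 tMaxY 0.3800 | tΔX 1.1547 tΔY 2.0000
    t=0.3800 [y] (1,5)
    t=0.5427 [x] (0,5) — stop
  → r_4 = 0.5427

ranges = [1.6200, 0.8386, 0.4866, 0.5427]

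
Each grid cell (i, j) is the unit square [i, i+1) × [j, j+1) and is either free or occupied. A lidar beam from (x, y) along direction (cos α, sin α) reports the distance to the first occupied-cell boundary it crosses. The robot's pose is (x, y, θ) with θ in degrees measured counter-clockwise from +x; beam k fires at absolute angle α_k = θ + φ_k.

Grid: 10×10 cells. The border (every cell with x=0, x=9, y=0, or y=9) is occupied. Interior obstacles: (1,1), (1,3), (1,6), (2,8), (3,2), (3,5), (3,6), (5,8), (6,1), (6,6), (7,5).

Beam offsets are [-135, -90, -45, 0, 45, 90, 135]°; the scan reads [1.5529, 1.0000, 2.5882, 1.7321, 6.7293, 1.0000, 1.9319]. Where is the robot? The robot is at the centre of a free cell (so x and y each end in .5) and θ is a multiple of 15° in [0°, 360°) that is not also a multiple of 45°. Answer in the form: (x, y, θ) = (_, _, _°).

Candidates: 53 free-cell centres × 16 headings = 848 poses. Raycast each; keep the one whose scan matches to 4 dp.
  (4.5, 2.5, 285°): beam 1 = 0.5774 ≠ 1.5529 ✗
  (2.5, 4.5, 240°): beam 1 = 1.9319 ≠ 1.5529 ✗
  (2.5, 7.5, 195°): beam 1 = 0.5774 ≠ 1.5529 ✗
  …
  (2.5, 4.5, 300°): r_1=1.5529, r_2=1.0000, r_3=2.5882, r_4=1.7321, r_5=6.7293, r_6=1.0000, r_7=1.9319 — all match ✓
No second candidate reproduces the full scan.

(x, y, θ) = (2.5, 4.5, 300°)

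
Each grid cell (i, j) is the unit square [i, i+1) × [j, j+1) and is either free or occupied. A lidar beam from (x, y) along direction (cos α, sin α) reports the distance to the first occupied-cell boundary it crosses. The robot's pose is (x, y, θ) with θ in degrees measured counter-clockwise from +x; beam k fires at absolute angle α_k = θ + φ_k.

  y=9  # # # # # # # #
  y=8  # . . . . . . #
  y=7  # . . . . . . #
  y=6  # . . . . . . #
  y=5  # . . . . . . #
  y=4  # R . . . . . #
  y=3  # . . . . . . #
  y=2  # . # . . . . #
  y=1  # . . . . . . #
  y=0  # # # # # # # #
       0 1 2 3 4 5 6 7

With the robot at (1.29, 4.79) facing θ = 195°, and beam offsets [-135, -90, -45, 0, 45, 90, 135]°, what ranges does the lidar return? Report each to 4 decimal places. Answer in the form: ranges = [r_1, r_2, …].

beam 1: φ=-135°, α=60°
  cosα=0.5000 sinα=0.8660 | (1,4) | tMaxX 1.4200 tMaxY 0.2425 | tΔX 2.0000 tΔY 1.1547
    t=0.2425 [y] (1,5)
    t=1.3972 [y] (1,6)
    t=1.4200 [x] (2,6)
    t=2.5519 [y] (2,7)
    t=3.4200 [x] (3,7)
    t=3.7066 [y] (3,8)
    t=4.8613 [y] (3,9) — stop
  → r_1 = 4.8613
beam 2: φ=-90°, α=105°
  cosα=-0.2588 sinα=0.9659 | (1,4) | tMaxX 1.1205 tMaxY 0.2174 | tΔX 3.8637 tΔY 1.0353
    t=0.2174 [y] (1,5)
    t=1.1205 [x] (0,5) — stop
  → r_2 = 1.1205
beam 3: φ=-45°, α=150°
  cosα=-0.8660 sinα=0.5000 | (1,4) | tMaxX 0.3349 tMaxY 0.4200 | tΔX 1.1547 tΔY 2.0000
    t=0.3349 [x] (0,4) — stop
  → r_3 = 0.3349
beam 4: φ=0°, α=195°
  cosα=-0.9659 sinα=-0.2588 | (1,4) | tMaxX 0.3002 tMaxY 3.0523 | tΔX 1.0353 tΔY 3.8637
    t=0.3002 [x] (0,4) — stop
  → r_4 = 0.3002
beam 5: φ=45°, α=240°
  cosα=-0.5000 sinα=-0.8660 | (1,4) | tMaxX 0.5800 tMaxY 0.9122 | tΔX 2.0000 tΔY 1.1547
    t=0.5800 [x] (0,4) — stop
  → r_5 = 0.5800
beam 6: φ=90°, α=285°
  cosα=0.2588 sinα=-0.9659 | (1,4) | tMaxX 2.7432 tMaxY 0.8179 | tΔX 3.8637 tΔY 1.0353
    t=0.8179 [y] (1,3)
    t=1.8531 [y] (1,2)
    t=2.7432 [x] (2,2) — stop
  → r_6 = 2.7432
beam 7: φ=135°, α=330°
  cosα=0.8660 sinα=-0.5000 | (1,4) | tMaxX 0.8198 tMaxY 1.5800 | tΔX 1.1547 tΔY 2.0000
    t=0.8198 [x] (2,4)
    t=1.5800 [y] (2,3)
    t=1.9745 [x] (3,3)
    t=3.1292 [x] (4,3)
    t=3.5800 [y] (4,2)
    t=4.2839 [x] (5,2)
    t=5.4386 [x] (6,2)
    t=5.5800 [y] (6,1)
    t=6.5933 [x] (7,1) — stop
  → r_7 = 6.5933

ranges = [4.8613, 1.1205, 0.3349, 0.3002, 0.5800, 2.7432, 6.5933]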